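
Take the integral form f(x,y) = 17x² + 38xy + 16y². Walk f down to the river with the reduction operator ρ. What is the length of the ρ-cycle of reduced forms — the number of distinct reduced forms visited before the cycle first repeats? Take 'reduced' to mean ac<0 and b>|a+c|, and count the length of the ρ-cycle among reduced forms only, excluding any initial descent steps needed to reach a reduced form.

D = 356, ⌊√D⌋ = 18
descent: ρ → (16,-6,-5)
descent: ρ → (-5,16,5)  [lands on river]
river: ρ → (5,14,-8)
river: ρ → (-8,18,1)
river: ρ → (1,18,-8)
river: ρ → (-8,14,5)
river: ρ → (5,16,-5)
river: ρ → (-5,14,8)
river: ρ → (8,18,-1)
river: ρ → (-1,18,8)
river: ρ → (8,14,-5)
ρ-cycle length = 10 (tail of 2 descent steps not counted)

10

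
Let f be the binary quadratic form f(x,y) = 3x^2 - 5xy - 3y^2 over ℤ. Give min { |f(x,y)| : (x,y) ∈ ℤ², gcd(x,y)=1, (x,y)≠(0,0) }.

descent: ρ → (-3,5,3)  [lands on river]
river: ρ → (3,7,-1)
river: ρ → (-1,7,3)
river: ρ → (3,5,-3)
river: ρ → (-3,7,1)
river: ρ → (1,7,-3)
closes: descent 1, river 6
min |a| on river = 1

1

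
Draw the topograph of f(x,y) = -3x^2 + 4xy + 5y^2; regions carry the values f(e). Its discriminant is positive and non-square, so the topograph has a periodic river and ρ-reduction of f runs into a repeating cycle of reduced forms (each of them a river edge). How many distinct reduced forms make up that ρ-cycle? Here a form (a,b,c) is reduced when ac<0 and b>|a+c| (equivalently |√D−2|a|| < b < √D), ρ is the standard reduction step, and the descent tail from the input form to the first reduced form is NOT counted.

D = 76, ⌊√D⌋ = 8
river: ρ → (5,6,-2)
river: ρ → (-2,6,5)
river: ρ → (5,4,-3)
river: ρ → (-3,8,1)
river: ρ → (1,8,-3)
river: ρ → (-3,4,5)
ρ-cycle length = 6 (tail of 0 descent steps not counted)

6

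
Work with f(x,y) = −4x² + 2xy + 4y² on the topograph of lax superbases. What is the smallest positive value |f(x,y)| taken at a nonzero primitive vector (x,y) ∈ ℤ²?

river: ρ → (4,6,-2)
river: ρ → (-2,6,4)
river: ρ → (4,2,-4)
river: ρ → (-4,6,2)
river: ρ → (2,6,-4)
river: ρ → (-4,2,4)
closes: descent 0, river 6
min |a| on river = 2

2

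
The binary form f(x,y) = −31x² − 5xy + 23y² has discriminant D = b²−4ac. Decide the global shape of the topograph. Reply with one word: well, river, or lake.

D = b²−4ac = (-5)² − 4·(-31)·23 = 2877
D > 0 non-square ⇒ indefinite ⇒ periodic river

river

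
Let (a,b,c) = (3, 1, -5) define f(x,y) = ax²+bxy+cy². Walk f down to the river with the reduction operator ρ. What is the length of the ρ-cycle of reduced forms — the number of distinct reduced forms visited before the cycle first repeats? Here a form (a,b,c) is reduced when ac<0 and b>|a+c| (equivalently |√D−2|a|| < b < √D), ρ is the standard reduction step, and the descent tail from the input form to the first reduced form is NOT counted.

D = 61, ⌊√D⌋ = 7
descent: ρ → (-5,-1,3)
descent: ρ → (3,7,-1)  [lands on river]
river: ρ → (-1,7,3)
river: ρ → (3,5,-3)
river: ρ → (-3,7,1)
river: ρ → (1,7,-3)
river: ρ → (-3,5,3)
ρ-cycle length = 6 (tail of 2 descent steps not counted)

6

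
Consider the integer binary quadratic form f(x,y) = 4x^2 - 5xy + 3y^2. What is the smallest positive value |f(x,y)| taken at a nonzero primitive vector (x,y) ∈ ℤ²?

translate: b→3 (≡-5 mod 8), so (4,-5,3)→(4,3,2)
flip: (4,3,2)→(2,-3,4)
translate: b→1 (≡-3 mod 4), so (2,-3,4)→(2,1,3)
reduced (well bottom): (2,1,3) with a≤c, −a<b≤a
well minimum = a = 2

2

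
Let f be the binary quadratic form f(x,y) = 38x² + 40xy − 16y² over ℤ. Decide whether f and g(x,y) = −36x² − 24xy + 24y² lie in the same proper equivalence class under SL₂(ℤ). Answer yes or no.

D₁ = 4032, D₂ = 4032
river cycle of f (length 6): (-16, 56, 14), (14, 56, -16), (-16, 40, 38), (38, 36, -18), (-18, 36, 38), (38, 40, -16)
river cycle of g (length 4): (24, 24, -36), (-36, 48, 12), (12, 48, -36), (-36, 24, 24)
cycles differ ⇒ inequivalent

no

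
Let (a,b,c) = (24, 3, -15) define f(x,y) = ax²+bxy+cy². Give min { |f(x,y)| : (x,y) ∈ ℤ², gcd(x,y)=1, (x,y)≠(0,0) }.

descent: ρ → (-15,27,12)  [lands on river]
river: ρ → (12,21,-21)
river: ρ → (-21,21,12)
river: ρ → (12,27,-15)
river: ρ → (-15,33,6)
river: ρ → (6,27,-30)
river: ρ → (-30,33,3)
river: ρ → (3,33,-30)
river: ρ → (-30,27,6)
river: ρ → (6,33,-15)
closes: descent 1, river 10
min |a| on river = 3

3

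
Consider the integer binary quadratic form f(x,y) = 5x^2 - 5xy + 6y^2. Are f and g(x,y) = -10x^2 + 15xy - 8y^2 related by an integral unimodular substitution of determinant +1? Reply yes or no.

D₁ = -95, D₂ = -95
f: translate: b→5 (≡-5 mod 10), so (5,-5,6)→(5,5,6)
f: reduced (well bottom): (5,5,6) with a≤c, −a<b≤a
g is negative-definite; reduce −g:
−g: translate: b→5 (≡-15 mod 20), so (10,-15,8)→(10,5,3)
−g: flip: (10,5,3)→(3,-5,10)
−g: translate: b→1 (≡-5 mod 6), so (3,-5,10)→(3,1,8)
−g: reduced (well bottom): (3,1,8) with a≤c, −a<b≤a
flip sign back: reduced form of g is (-3,-1,-8)
reduced forms (5, 5, 6) vs (-3, -1, -8) ⇒ inequivalent

no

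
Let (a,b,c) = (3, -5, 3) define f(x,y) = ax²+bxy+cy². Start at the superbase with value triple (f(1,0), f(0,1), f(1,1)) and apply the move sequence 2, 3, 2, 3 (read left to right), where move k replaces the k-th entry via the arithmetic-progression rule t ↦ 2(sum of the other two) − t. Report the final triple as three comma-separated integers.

start (3,3,1) = (f(1,0),f(0,1),f(1,1))
replace slot 2: 2·(3+1) − 3 = 5 → (3,5,1)
replace slot 3: 2·(3+5) − 1 = 15 → (3,5,15)
replace slot 2: 2·(3+15) − 5 = 31 → (3,31,15)
replace slot 3: 2·(3+31) − 15 = 53 → (3,31,53)

3,31,53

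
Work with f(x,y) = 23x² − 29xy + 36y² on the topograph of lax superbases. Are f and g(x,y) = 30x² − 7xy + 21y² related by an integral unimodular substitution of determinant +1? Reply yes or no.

D₁ = -2471, D₂ = -2471
f: translate: b→17 (≡-29 mod 46), so (23,-29,36)→(23,17,30)
f: reduced (well bottom): (23,17,30) with a≤c, −a<b≤a
g: flip: (30,-7,21)→(21,7,30)
g: reduced (well bottom): (21,7,30) with a≤c, −a<b≤a
reduced forms (23, 17, 30) vs (21, 7, 30) ⇒ inequivalent

no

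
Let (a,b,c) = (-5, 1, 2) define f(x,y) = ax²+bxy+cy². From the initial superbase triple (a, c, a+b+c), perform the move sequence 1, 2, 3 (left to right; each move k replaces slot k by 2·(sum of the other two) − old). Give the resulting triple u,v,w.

start (-5,2,-2) = (f(1,0),f(0,1),f(1,1))
replace slot 1: 2·(2+(-2)) − (-5) = 5 → (5,2,-2)
replace slot 2: 2·(5+(-2)) − 2 = 4 → (5,4,-2)
replace slot 3: 2·(5+4) − (-2) = 20 → (5,4,20)

5,4,20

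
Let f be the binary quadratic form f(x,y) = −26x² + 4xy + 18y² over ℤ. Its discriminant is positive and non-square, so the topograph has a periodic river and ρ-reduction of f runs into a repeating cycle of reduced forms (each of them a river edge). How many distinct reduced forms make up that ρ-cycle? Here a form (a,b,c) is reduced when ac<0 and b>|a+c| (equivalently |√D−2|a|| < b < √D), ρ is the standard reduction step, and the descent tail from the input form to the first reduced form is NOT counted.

D = 1888, ⌊√D⌋ = 43
descent: ρ → (18,32,-12)  [lands on river]
river: ρ → (-12,40,6)
river: ρ → (6,32,-36)
river: ρ → (-36,40,2)
river: ρ → (2,40,-36)
river: ρ → (-36,32,6)
river: ρ → (6,40,-12)
river: ρ → (-12,32,18)
river: ρ → (18,40,-4)
river: ρ → (-4,40,18)
ρ-cycle length = 10 (tail of 1 descent step not counted)

10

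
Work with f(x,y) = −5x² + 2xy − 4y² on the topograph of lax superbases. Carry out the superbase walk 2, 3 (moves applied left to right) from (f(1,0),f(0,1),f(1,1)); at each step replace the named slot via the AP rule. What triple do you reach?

start (-5,-4,-7) = (f(1,0),f(0,1),f(1,1))
replace slot 2: 2·((-5)+(-7)) − (-4) = -20 → (-5,-20,-7)
replace slot 3: 2·((-5)+(-20)) − (-7) = -43 → (-5,-20,-43)

-5,-20,-43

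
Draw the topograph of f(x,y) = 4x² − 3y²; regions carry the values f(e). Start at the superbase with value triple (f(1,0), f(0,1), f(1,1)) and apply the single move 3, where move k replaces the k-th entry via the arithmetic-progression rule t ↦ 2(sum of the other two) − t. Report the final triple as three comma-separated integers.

start (4,-3,1) = (f(1,0),f(0,1),f(1,1))
replace slot 3: 2·(4+(-3)) − 1 = 1 → (4,-3,1)

4,-3,1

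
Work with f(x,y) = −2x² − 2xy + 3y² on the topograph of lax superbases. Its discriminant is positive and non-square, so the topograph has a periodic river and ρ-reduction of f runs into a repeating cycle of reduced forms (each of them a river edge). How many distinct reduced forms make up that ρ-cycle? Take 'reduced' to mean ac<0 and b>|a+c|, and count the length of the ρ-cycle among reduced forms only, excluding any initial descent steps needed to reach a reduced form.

D = 28, ⌊√D⌋ = 5
descent: ρ → (3,2,-2)  [lands on river]
river: ρ → (-2,2,3)
river: ρ → (3,4,-1)
river: ρ → (-1,4,3)
ρ-cycle length = 4 (tail of 1 descent step not counted)

4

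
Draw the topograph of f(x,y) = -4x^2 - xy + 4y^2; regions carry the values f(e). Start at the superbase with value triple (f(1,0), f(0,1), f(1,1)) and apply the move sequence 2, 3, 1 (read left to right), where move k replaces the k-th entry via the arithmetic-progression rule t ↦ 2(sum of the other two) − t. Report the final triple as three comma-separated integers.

start (-4,4,-1) = (f(1,0),f(0,1),f(1,1))
replace slot 2: 2·((-4)+(-1)) − 4 = -14 → (-4,-14,-1)
replace slot 3: 2·((-4)+(-14)) − (-1) = -35 → (-4,-14,-35)
replace slot 1: 2·((-14)+(-35)) − (-4) = -94 → (-94,-14,-35)

-94,-14,-35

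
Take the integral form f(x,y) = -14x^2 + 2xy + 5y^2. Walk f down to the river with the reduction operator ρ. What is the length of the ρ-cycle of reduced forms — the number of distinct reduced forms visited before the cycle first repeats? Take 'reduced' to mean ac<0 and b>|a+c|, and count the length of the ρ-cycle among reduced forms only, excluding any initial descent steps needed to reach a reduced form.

D = 284, ⌊√D⌋ = 16
descent: ρ → (5,8,-11)  [lands on river]
river: ρ → (-11,14,2)
river: ρ → (2,14,-11)
river: ρ → (-11,8,5)
river: ρ → (5,12,-7)
river: ρ → (-7,16,1)
river: ρ → (1,16,-7)
river: ρ → (-7,12,5)
ρ-cycle length = 8 (tail of 1 descent step not counted)

8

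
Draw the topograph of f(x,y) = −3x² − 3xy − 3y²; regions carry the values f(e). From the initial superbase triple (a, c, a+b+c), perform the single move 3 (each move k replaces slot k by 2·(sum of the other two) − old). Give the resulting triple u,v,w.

start (-3,-3,-9) = (f(1,0),f(0,1),f(1,1))
replace slot 3: 2·((-3)+(-3)) − (-9) = -3 → (-3,-3,-3)

-3,-3,-3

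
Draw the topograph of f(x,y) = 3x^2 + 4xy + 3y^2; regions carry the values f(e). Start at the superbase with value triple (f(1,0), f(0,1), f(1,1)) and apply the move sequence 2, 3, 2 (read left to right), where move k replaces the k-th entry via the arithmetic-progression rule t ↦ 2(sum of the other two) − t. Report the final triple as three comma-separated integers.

start (3,3,10) = (f(1,0),f(0,1),f(1,1))
replace slot 2: 2·(3+10) − 3 = 23 → (3,23,10)
replace slot 3: 2·(3+23) − 10 = 42 → (3,23,42)
replace slot 2: 2·(3+42) − 23 = 67 → (3,67,42)

3,67,42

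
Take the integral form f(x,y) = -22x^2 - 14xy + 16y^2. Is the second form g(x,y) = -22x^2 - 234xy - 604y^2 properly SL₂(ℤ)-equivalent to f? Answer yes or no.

D₁ = 1604, D₂ = 1604
river cycle of f (length 10): (16, 14, -22), (-22, 30, 8), (8, 34, -14), (-14, 22, 20), (20, 18, -16), (-16, 14, 22), (22, 30, -8), (-8, 34, 14), (14, 22, -20), (-20, 18, 16)
river cycle of g (length 10): (-22, 30, 8), (8, 34, -14), (-14, 22, 20), (20, 18, -16), (-16, 14, 22), (22, 30, -8), (-8, 34, 14), (14, 22, -20), (-20, 18, 16), (16, 14, -22)
cycles coincide ⇒ equivalent

yes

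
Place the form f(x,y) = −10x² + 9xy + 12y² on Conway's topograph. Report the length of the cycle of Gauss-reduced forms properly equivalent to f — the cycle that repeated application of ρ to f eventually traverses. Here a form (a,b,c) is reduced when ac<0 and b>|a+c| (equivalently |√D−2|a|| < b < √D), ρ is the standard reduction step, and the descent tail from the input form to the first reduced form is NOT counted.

D = 561, ⌊√D⌋ = 23
river: ρ → (12,15,-7)
river: ρ → (-7,13,14)
river: ρ → (14,15,-6)
river: ρ → (-6,21,5)
river: ρ → (5,19,-10)
river: ρ → (-10,21,3)
river: ρ → (3,21,-10)
river: ρ → (-10,19,5)
river: ρ → (5,21,-6)
river: ρ → (-6,15,14)
river: ρ → (14,13,-7)
river: ρ → (-7,15,12)
river: ρ → (12,9,-10)
river: ρ → (-10,11,11)
river: ρ → (11,11,-10)
river: ρ → (-10,9,12)
ρ-cycle length = 16 (tail of 0 descent steps not counted)

16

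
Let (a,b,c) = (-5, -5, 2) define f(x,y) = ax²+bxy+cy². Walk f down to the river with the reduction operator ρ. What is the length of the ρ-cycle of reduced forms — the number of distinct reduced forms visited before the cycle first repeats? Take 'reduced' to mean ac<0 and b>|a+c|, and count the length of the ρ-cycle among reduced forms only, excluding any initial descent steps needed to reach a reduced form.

D = 65, ⌊√D⌋ = 8
descent: ρ → (2,5,-5)  [lands on river]
river: ρ → (-5,5,2)
river: ρ → (2,7,-2)
river: ρ → (-2,5,5)
river: ρ → (5,5,-2)
river: ρ → (-2,7,2)
ρ-cycle length = 6 (tail of 1 descent step not counted)

6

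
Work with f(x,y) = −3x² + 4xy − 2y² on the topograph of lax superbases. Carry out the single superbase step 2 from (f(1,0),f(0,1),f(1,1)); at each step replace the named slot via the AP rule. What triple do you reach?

start (-3,-2,-1) = (f(1,0),f(0,1),f(1,1))
replace slot 2: 2·((-3)+(-1)) − (-2) = -6 → (-3,-6,-1)

-3,-6,-1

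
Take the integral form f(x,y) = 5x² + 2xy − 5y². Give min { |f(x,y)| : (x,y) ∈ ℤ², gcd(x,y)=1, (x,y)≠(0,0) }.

river: ρ → (-5,8,2)
river: ρ → (2,8,-5)
river: ρ → (-5,2,5)
river: ρ → (5,8,-2)
river: ρ → (-2,8,5)
river: ρ → (5,2,-5)
closes: descent 0, river 6
min |a| on river = 2

2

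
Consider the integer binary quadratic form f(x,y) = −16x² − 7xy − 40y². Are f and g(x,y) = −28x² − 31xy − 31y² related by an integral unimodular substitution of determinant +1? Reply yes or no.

D₁ = -2511, D₂ = -2511
f is negative-definite; reduce −f:
−f: reduced (well bottom): (16,7,40) with a≤c, −a<b≤a
flip sign back: reduced form of f is (-16,-7,-40)
g is negative-definite; reduce −g:
−g: translate: b→-25 (≡31 mod 56), so (28,31,31)→(28,-25,28)
−g: flip: (28,-25,28)→(28,25,28)
−g: reduced (well bottom): (28,25,28) with a≤c, −a<b≤a
flip sign back: reduced form of g is (-28,-25,-28)
reduced forms (-16, -7, -40) vs (-28, -25, -28) ⇒ inequivalent

no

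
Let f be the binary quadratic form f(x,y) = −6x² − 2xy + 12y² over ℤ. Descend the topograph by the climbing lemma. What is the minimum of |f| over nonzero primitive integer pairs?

descent: ρ → (12,2,-6)
descent: ρ → (-6,10,8)  [lands on river]
river: ρ → (8,6,-8)
river: ρ → (-8,10,6)
river: ρ → (6,14,-4)
river: ρ → (-4,10,12)
river: ρ → (12,14,-2)
river: ρ → (-2,14,12)
river: ρ → (12,10,-4)
river: ρ → (-4,14,6)
river: ρ → (6,10,-8)
river: ρ → (-8,6,8)
river: ρ → (8,10,-6)
river: ρ → (-6,14,4)
river: ρ → (4,10,-12)
river: ρ → (-12,14,2)
river: ρ → (2,14,-12)
river: ρ → (-12,10,4)
river: ρ → (4,14,-6)
closes: descent 2, river 18
min |a| on river = 2

2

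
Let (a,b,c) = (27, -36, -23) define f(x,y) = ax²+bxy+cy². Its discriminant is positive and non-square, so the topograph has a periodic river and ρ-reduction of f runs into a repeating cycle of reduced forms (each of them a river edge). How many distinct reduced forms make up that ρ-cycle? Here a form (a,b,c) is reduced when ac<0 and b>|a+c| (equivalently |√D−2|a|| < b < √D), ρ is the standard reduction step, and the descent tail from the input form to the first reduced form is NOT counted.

D = 3780, ⌊√D⌋ = 61
descent: ρ → (-23,36,27)  [lands on river]
river: ρ → (27,18,-32)
river: ρ → (-32,46,13)
river: ρ → (13,58,-8)
river: ρ → (-8,54,27)
river: ρ → (27,54,-8)
river: ρ → (-8,58,13)
river: ρ → (13,46,-32)
river: ρ → (-32,18,27)
river: ρ → (27,36,-23)
river: ρ → (-23,56,7)
river: ρ → (7,56,-23)
ρ-cycle length = 12 (tail of 1 descent step not counted)

12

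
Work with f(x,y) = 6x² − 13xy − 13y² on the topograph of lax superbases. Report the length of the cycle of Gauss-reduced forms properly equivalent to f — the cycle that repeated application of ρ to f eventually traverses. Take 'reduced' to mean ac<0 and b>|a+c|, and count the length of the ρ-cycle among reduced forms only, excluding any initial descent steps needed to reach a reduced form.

D = 481, ⌊√D⌋ = 21
descent: ρ → (-13,13,6)  [lands on river]
river: ρ → (6,11,-15)
river: ρ → (-15,19,2)
river: ρ → (2,21,-5)
river: ρ → (-5,19,6)
river: ρ → (6,17,-8)
river: ρ → (-8,15,8)
river: ρ → (8,17,-6)
river: ρ → (-6,19,5)
river: ρ → (5,21,-2)
river: ρ → (-2,19,15)
river: ρ → (15,11,-6)
river: ρ → (-6,13,13)
river: ρ → (13,13,-6)
river: ρ → (-6,11,15)
river: ρ → (15,19,-2)
river: ρ → (-2,21,5)
river: ρ → (5,19,-6)
river: ρ → (-6,17,8)
river: ρ → (8,15,-8)
river: ρ → (-8,17,6)
river: ρ → (6,19,-5)
river: ρ → (-5,21,2)
river: ρ → (2,19,-15)
river: ρ → (-15,11,6)
river: ρ → (6,13,-13)
ρ-cycle length = 26 (tail of 1 descent step not counted)

26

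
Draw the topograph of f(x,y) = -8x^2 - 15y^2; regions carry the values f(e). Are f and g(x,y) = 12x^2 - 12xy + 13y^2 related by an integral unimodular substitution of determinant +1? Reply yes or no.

D₁ = -480, D₂ = -480
f is negative-definite; reduce −f:
−f: reduced (well bottom): (8,0,15) with a≤c, −a<b≤a
flip sign back: reduced form of f is (-8,0,-15)
g: translate: b→12 (≡-12 mod 24), so (12,-12,13)→(12,12,13)
g: reduced (well bottom): (12,12,13) with a≤c, −a<b≤a
reduced forms (-8, 0, -15) vs (12, 12, 13) ⇒ inequivalent

no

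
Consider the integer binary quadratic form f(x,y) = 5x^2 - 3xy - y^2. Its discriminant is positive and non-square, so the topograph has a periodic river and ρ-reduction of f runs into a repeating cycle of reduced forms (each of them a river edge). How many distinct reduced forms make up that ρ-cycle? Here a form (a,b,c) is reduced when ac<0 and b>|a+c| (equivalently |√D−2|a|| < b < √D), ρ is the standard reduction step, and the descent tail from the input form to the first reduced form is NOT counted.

D = 29, ⌊√D⌋ = 5
descent: ρ → (-1,5,1)  [lands on river]
river: ρ → (1,5,-1)
ρ-cycle length = 2 (tail of 1 descent step not counted)

2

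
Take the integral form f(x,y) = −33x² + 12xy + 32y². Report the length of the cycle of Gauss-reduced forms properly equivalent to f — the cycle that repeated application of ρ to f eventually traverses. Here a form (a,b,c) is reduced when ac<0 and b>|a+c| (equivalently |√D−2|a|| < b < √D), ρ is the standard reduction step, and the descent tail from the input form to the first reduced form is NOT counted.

D = 4368, ⌊√D⌋ = 66
river: ρ → (32,52,-13)
river: ρ → (-13,52,32)
river: ρ → (32,12,-33)
river: ρ → (-33,54,11)
river: ρ → (11,56,-28)
river: ρ → (-28,56,11)
river: ρ → (11,54,-33)
river: ρ → (-33,12,32)
ρ-cycle length = 8 (tail of 0 descent steps not counted)

8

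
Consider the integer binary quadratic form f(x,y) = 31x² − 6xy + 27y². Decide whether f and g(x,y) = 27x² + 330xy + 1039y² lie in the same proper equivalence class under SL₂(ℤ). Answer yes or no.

D₁ = -3312, D₂ = -3312
f: flip: (31,-6,27)→(27,6,31)
f: reduced (well bottom): (27,6,31) with a≤c, −a<b≤a
g: translate: b→6 (≡330 mod 54), so (27,330,1039)→(27,6,31)
g: reduced (well bottom): (27,6,31) with a≤c, −a<b≤a
reduced forms (27, 6, 31) vs (27, 6, 31) ⇒ equivalent

yes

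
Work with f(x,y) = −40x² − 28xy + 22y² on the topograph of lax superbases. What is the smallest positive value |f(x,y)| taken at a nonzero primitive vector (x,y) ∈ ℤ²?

descent: ρ → (22,28,-40)  [lands on river]
river: ρ → (-40,52,10)
river: ρ → (10,48,-50)
river: ρ → (-50,52,8)
river: ρ → (8,60,-22)
river: ρ → (-22,28,40)
river: ρ → (40,52,-10)
river: ρ → (-10,48,50)
river: ρ → (50,52,-8)
river: ρ → (-8,60,22)
closes: descent 1, river 10
min |a| on river = 8

8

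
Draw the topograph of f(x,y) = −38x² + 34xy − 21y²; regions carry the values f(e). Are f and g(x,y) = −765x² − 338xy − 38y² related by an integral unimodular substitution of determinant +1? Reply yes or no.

D₁ = -2036, D₂ = -2036
f is negative-definite; reduce −f:
−f: flip: (38,-34,21)→(21,34,38)
−f: translate: b→-8 (≡34 mod 42), so (21,34,38)→(21,-8,25)
−f: reduced (well bottom): (21,-8,25) with a≤c, −a<b≤a
flip sign back: reduced form of f is (-21,8,-25)
g is negative-definite; reduce −g:
−g: flip: (765,338,38)→(38,-338,765)
−g: translate: b→-34 (≡-338 mod 76), so (38,-338,765)→(38,-34,21)
−g: flip: (38,-34,21)→(21,34,38)
−g: translate: b→-8 (≡34 mod 42), so (21,34,38)→(21,-8,25)
−g: reduced (well bottom): (21,-8,25) with a≤c, −a<b≤a
flip sign back: reduced form of g is (-21,8,-25)
reduced forms (-21, 8, -25) vs (-21, 8, -25) ⇒ equivalent

yes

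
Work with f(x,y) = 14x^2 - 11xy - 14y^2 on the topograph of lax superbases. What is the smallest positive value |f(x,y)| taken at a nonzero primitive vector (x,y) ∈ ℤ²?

descent: ρ → (-14,11,14)  [lands on river]
river: ρ → (14,17,-11)
river: ρ → (-11,27,4)
river: ρ → (4,29,-4)
river: ρ → (-4,27,11)
river: ρ → (11,17,-14)
closes: descent 1, river 6
min |a| on river = 4

4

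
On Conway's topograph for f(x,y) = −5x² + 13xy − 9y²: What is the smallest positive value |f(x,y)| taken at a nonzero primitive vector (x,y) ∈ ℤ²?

translate: b→-3 (≡-13 mod 10), so (5,-13,9)→(5,-3,1)
flip: (5,-3,1)→(1,3,5)
translate: b→1 (≡3 mod 2), so (1,3,5)→(1,1,3)
reduced (well bottom): (1,1,3) with a≤c, −a<b≤a
well minimum |f| = |-1| = 1 (negative-definite)

1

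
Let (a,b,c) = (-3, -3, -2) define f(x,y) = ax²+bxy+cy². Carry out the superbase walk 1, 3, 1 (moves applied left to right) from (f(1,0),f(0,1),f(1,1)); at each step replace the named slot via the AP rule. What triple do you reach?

start (-3,-2,-8) = (f(1,0),f(0,1),f(1,1))
replace slot 1: 2·((-2)+(-8)) − (-3) = -17 → (-17,-2,-8)
replace slot 3: 2·((-17)+(-2)) − (-8) = -30 → (-17,-2,-30)
replace slot 1: 2·((-2)+(-30)) − (-17) = -47 → (-47,-2,-30)

-47,-2,-30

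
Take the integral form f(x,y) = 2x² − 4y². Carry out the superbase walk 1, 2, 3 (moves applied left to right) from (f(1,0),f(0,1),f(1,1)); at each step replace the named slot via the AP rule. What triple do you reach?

start (2,-4,-2) = (f(1,0),f(0,1),f(1,1))
replace slot 1: 2·((-4)+(-2)) − 2 = -14 → (-14,-4,-2)
replace slot 2: 2·((-14)+(-2)) − (-4) = -28 → (-14,-28,-2)
replace slot 3: 2·((-14)+(-28)) − (-2) = -82 → (-14,-28,-82)

-14,-28,-82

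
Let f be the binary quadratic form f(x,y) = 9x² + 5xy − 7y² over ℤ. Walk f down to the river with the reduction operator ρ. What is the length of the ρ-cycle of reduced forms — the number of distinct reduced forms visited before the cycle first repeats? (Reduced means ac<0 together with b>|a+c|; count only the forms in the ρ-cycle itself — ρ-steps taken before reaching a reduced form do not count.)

D = 277, ⌊√D⌋ = 16
river: ρ → (-7,9,7)
river: ρ → (7,5,-9)
river: ρ → (-9,13,3)
river: ρ → (3,11,-13)
river: ρ → (-13,15,1)
river: ρ → (1,15,-13)
river: ρ → (-13,11,3)
river: ρ → (3,13,-9)
river: ρ → (-9,5,7)
river: ρ → (7,9,-7)
river: ρ → (-7,5,9)
river: ρ → (9,13,-3)
river: ρ → (-3,11,13)
river: ρ → (13,15,-1)
river: ρ → (-1,15,13)
river: ρ → (13,11,-3)
river: ρ → (-3,13,9)
river: ρ → (9,5,-7)
ρ-cycle length = 18 (tail of 0 descent steps not counted)

18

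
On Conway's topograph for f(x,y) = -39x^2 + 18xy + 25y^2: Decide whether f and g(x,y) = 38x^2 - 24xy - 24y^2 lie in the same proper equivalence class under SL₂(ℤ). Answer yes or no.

D₁ = 4224, D₂ = 4224
river cycle of f (length 6): (25, 32, -32), (-32, 32, 25), (25, 18, -39), (-39, 60, 4), (4, 60, -39), (-39, 18, 25)
river cycle of g (length 6): (-24, 24, 38), (38, 52, -10), (-10, 48, 48), (48, 48, -10), (-10, 52, 38), (38, 24, -24)
cycles differ ⇒ inequivalent

no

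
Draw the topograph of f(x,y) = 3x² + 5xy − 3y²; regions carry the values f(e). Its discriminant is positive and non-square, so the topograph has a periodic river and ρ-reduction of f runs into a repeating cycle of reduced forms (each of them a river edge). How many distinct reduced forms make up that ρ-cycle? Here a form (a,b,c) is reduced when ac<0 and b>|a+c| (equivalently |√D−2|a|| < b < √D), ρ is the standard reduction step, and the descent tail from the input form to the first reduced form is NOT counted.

D = 61, ⌊√D⌋ = 7
river: ρ → (-3,7,1)
river: ρ → (1,7,-3)
river: ρ → (-3,5,3)
river: ρ → (3,7,-1)
river: ρ → (-1,7,3)
river: ρ → (3,5,-3)
ρ-cycle length = 6 (tail of 0 descent steps not counted)

6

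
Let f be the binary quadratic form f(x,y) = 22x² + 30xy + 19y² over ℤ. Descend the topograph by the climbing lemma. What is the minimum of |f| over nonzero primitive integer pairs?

translate: b→-14 (≡30 mod 44), so (22,30,19)→(22,-14,11)
flip: (22,-14,11)→(11,14,22)
translate: b→-8 (≡14 mod 22), so (11,14,22)→(11,-8,19)
reduced (well bottom): (11,-8,19) with a≤c, −a<b≤a
well minimum = a = 11

11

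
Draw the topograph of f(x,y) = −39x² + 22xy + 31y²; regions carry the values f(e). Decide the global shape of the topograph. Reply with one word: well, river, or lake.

D = b²−4ac = 22² − 4·(-39)·31 = 5320
D > 0 non-square ⇒ indefinite ⇒ periodic river

river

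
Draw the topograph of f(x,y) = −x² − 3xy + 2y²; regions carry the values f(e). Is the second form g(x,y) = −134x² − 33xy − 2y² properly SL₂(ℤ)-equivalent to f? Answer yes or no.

D₁ = 17, D₂ = 17
river cycle of f (length 6): (2, 3, -1), (-1, 3, 2), (2, 1, -2), (-2, 3, 1), (1, 3, -2), (-2, 1, 2)
river cycle of g (length 6): (-2, 1, 2), (2, 3, -1), (-1, 3, 2), (2, 1, -2), (-2, 3, 1), (1, 3, -2)
cycles coincide ⇒ equivalent

yes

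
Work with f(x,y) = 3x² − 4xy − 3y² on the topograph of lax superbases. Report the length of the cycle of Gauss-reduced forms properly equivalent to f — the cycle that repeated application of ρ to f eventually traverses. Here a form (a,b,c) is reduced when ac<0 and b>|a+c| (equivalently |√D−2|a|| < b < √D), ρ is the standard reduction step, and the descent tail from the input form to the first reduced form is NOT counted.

D = 52, ⌊√D⌋ = 7
descent: ρ → (-3,4,3)  [lands on river]
river: ρ → (3,2,-4)
river: ρ → (-4,6,1)
river: ρ → (1,6,-4)
river: ρ → (-4,2,3)
river: ρ → (3,4,-3)
river: ρ → (-3,2,4)
river: ρ → (4,6,-1)
river: ρ → (-1,6,4)
river: ρ → (4,2,-3)
ρ-cycle length = 10 (tail of 1 descent step not counted)

10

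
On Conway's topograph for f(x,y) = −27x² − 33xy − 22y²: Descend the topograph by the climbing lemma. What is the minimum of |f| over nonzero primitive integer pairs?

translate: b→-21 (≡33 mod 54), so (27,33,22)→(27,-21,16)
flip: (27,-21,16)→(16,21,27)
translate: b→-11 (≡21 mod 32), so (16,21,27)→(16,-11,22)
reduced (well bottom): (16,-11,22) with a≤c, −a<b≤a
well minimum |f| = |-16| = 16 (negative-definite)

16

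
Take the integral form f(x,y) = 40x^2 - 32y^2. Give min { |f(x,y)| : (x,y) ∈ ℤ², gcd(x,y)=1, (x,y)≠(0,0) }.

descent: ρ → (-32,64,8)  [lands on river]
river: ρ → (8,64,-32)
closes: descent 1, river 2
min |a| on river = 8

8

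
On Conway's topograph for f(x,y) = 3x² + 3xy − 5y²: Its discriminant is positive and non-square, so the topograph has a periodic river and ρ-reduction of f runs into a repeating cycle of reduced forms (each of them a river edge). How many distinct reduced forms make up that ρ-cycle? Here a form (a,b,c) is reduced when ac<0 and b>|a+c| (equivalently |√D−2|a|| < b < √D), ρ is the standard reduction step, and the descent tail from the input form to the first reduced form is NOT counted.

D = 69, ⌊√D⌋ = 8
river: ρ → (-5,7,1)
river: ρ → (1,7,-5)
river: ρ → (-5,3,3)
river: ρ → (3,3,-5)
ρ-cycle length = 4 (tail of 0 descent steps not counted)

4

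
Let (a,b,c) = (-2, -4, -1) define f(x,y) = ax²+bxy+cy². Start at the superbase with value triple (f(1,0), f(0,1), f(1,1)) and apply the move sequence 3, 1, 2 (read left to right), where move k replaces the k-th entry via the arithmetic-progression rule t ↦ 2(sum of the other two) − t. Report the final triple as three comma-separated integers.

start (-2,-1,-7) = (f(1,0),f(0,1),f(1,1))
replace slot 3: 2·((-2)+(-1)) − (-7) = 1 → (-2,-1,1)
replace slot 1: 2·((-1)+1) − (-2) = 2 → (2,-1,1)
replace slot 2: 2·(2+1) − (-1) = 7 → (2,7,1)

2,7,1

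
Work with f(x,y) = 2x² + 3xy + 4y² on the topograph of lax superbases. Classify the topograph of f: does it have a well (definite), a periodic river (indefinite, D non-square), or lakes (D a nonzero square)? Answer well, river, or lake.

D = b²−4ac = 3² − 4·2·4 = -23
D < 0 ⇒ definite ⇒ every region one sign ⇒ single well

well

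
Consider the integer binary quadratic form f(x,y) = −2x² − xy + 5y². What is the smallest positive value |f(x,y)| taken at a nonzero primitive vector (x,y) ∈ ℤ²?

descent: ρ → (5,1,-2)
descent: ρ → (-2,3,4)  [lands on river]
river: ρ → (4,5,-1)
river: ρ → (-1,5,4)
river: ρ → (4,3,-2)
river: ρ → (-2,5,2)
river: ρ → (2,3,-4)
river: ρ → (-4,5,1)
river: ρ → (1,5,-4)
river: ρ → (-4,3,2)
river: ρ → (2,5,-2)
closes: descent 2, river 10
min |a| on river = 1

1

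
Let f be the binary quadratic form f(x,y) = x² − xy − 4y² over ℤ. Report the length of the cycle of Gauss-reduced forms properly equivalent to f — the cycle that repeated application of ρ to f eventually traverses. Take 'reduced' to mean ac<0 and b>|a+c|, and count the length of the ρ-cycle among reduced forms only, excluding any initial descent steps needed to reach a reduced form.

D = 17, ⌊√D⌋ = 4
descent: ρ → (-4,1,1)
descent: ρ → (1,3,-2)  [lands on river]
river: ρ → (-2,1,2)
river: ρ → (2,3,-1)
river: ρ → (-1,3,2)
river: ρ → (2,1,-2)
river: ρ → (-2,3,1)
ρ-cycle length = 6 (tail of 2 descent steps not counted)

6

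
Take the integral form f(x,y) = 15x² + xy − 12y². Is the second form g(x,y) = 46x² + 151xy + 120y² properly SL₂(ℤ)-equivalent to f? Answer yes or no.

D₁ = 721, D₂ = 721
river cycle of f (length 36): (-12, 23, 4), (4, 25, -6), (-6, 23, 8), (8, 25, -3), (-3, 23, 16), (16, 9, -10), (-10, 11, 15), (15, 19, -6), (-6, 17, 18), (18, 19, -5), … (26 more)
river cycle of g (length 36): (-12, 23, 4), (4, 25, -6), (-6, 23, 8), (8, 25, -3), (-3, 23, 16), (16, 9, -10), (-10, 11, 15), (15, 19, -6), (-6, 17, 18), (18, 19, -5), … (26 more)
cycles coincide ⇒ equivalent

yes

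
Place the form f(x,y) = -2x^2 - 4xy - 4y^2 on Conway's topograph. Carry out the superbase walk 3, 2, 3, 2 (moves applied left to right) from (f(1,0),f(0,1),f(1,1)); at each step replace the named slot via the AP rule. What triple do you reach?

start (-2,-4,-10) = (f(1,0),f(0,1),f(1,1))
replace slot 3: 2·((-2)+(-4)) − (-10) = -2 → (-2,-4,-2)
replace slot 2: 2·((-2)+(-2)) − (-4) = -4 → (-2,-4,-2)
replace slot 3: 2·((-2)+(-4)) − (-2) = -10 → (-2,-4,-10)
replace slot 2: 2·((-2)+(-10)) − (-4) = -20 → (-2,-20,-10)

-2,-20,-10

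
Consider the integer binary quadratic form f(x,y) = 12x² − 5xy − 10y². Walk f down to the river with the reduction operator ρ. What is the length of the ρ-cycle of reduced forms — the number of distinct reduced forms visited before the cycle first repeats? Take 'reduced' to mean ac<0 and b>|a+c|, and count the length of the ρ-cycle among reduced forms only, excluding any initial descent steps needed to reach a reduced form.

D = 505, ⌊√D⌋ = 22
descent: ρ → (-10,5,12)  [lands on river]
river: ρ → (12,19,-3)
river: ρ → (-3,17,18)
river: ρ → (18,19,-2)
river: ρ → (-2,21,8)
river: ρ → (8,11,-12)
river: ρ → (-12,13,7)
river: ρ → (7,15,-10)
ρ-cycle length = 8 (tail of 1 descent step not counted)

8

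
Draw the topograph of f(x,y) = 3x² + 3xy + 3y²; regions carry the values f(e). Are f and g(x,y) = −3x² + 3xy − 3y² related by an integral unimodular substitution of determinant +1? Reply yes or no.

D₁ = -27, D₂ = -27
f: reduced (well bottom): (3,3,3) with a≤c, −a<b≤a
g is negative-definite; reduce −g:
−g: translate: b→3 (≡-3 mod 6), so (3,-3,3)→(3,3,3)
−g: reduced (well bottom): (3,3,3) with a≤c, −a<b≤a
flip sign back: reduced form of g is (-3,-3,-3)
reduced forms (3, 3, 3) vs (-3, -3, -3) ⇒ inequivalent

no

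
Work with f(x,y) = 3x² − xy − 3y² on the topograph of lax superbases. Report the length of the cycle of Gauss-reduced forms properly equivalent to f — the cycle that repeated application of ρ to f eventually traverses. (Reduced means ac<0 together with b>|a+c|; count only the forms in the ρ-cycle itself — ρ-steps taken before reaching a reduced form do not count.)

D = 37, ⌊√D⌋ = 6
descent: ρ → (-3,1,3)  [lands on river]
river: ρ → (3,5,-1)
river: ρ → (-1,5,3)
river: ρ → (3,1,-3)
river: ρ → (-3,5,1)
river: ρ → (1,5,-3)
ρ-cycle length = 6 (tail of 1 descent step not counted)

6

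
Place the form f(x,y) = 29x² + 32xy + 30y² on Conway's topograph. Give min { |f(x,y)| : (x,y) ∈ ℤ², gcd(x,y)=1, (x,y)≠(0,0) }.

translate: b→-26 (≡32 mod 58), so (29,32,30)→(29,-26,27)
flip: (29,-26,27)→(27,26,29)
reduced (well bottom): (27,26,29) with a≤c, −a<b≤a
well minimum = a = 27

27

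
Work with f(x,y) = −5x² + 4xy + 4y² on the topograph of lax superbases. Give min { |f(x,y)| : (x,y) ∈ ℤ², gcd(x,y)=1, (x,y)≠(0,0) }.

river: ρ → (4,4,-5)
river: ρ → (-5,6,3)
river: ρ → (3,6,-5)
river: ρ → (-5,4,4)
closes: descent 0, river 4
min |a| on river = 3

3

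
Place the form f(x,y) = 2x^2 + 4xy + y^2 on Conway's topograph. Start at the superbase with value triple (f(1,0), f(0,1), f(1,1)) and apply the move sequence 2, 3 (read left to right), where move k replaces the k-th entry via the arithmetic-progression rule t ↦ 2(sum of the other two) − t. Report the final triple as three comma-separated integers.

start (2,1,7) = (f(1,0),f(0,1),f(1,1))
replace slot 2: 2·(2+7) − 1 = 17 → (2,17,7)
replace slot 3: 2·(2+17) − 7 = 31 → (2,17,31)

2,17,31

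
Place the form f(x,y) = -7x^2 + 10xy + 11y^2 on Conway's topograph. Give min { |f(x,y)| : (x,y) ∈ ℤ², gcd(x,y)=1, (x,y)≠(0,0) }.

river: ρ → (11,12,-6)
river: ρ → (-6,12,11)
river: ρ → (11,10,-7)
river: ρ → (-7,18,3)
river: ρ → (3,18,-7)
river: ρ → (-7,10,11)
closes: descent 0, river 6
min |a| on river = 3

3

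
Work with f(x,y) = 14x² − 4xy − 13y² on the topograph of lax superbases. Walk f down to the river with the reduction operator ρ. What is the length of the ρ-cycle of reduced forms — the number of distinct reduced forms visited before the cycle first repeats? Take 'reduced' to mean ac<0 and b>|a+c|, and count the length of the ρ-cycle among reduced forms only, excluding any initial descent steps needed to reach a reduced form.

D = 744, ⌊√D⌋ = 27
descent: ρ → (-13,4,14)  [lands on river]
river: ρ → (14,24,-3)
river: ρ → (-3,24,14)
river: ρ → (14,4,-13)
river: ρ → (-13,22,5)
river: ρ → (5,18,-21)
river: ρ → (-21,24,2)
river: ρ → (2,24,-21)
river: ρ → (-21,18,5)
river: ρ → (5,22,-13)
ρ-cycle length = 10 (tail of 1 descent step not counted)

10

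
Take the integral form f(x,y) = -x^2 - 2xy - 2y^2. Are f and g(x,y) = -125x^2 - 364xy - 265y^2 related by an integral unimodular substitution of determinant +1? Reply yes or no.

D₁ = -4, D₂ = -4
f is negative-definite; reduce −f:
−f: translate: b→0 (≡2 mod 2), so (1,2,2)→(1,0,1)
−f: reduced (well bottom): (1,0,1) with a≤c, −a<b≤a
flip sign back: reduced form of f is (-1,0,-1)
g is negative-definite; reduce −g:
−g: translate: b→114 (≡364 mod 250), so (125,364,265)→(125,114,26)
−g: flip: (125,114,26)→(26,-114,125)
−g: translate: b→-10 (≡-114 mod 52), so (26,-114,125)→(26,-10,1)
−g: flip: (26,-10,1)→(1,10,26)
−g: translate: b→0 (≡10 mod 2), so (1,10,26)→(1,0,1)
−g: reduced (well bottom): (1,0,1) with a≤c, −a<b≤a
flip sign back: reduced form of g is (-1,0,-1)
reduced forms (-1, 0, -1) vs (-1, 0, -1) ⇒ equivalent

yes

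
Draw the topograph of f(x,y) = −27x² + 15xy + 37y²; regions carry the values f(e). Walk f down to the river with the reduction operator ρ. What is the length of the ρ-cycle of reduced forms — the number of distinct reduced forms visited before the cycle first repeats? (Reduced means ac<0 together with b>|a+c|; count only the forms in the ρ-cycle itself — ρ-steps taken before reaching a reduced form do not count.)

D = 4221, ⌊√D⌋ = 64
river: ρ → (37,59,-5)
river: ρ → (-5,61,25)
river: ρ → (25,39,-27)
river: ρ → (-27,15,37)
ρ-cycle length = 4 (tail of 0 descent steps not counted)

4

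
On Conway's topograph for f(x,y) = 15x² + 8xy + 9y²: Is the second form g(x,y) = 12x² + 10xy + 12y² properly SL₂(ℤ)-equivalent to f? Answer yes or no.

D₁ = -476, D₂ = -476
f: flip: (15,8,9)→(9,-8,15)
f: reduced (well bottom): (9,-8,15) with a≤c, −a<b≤a
g: reduced (well bottom): (12,10,12) with a≤c, −a<b≤a
reduced forms (9, -8, 15) vs (12, 10, 12) ⇒ inequivalent

no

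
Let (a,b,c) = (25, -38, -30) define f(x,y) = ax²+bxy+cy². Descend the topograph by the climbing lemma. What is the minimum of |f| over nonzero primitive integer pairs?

descent: ρ → (-30,38,25)  [lands on river]
river: ρ → (25,62,-6)
river: ρ → (-6,58,45)
river: ρ → (45,32,-19)
river: ρ → (-19,44,33)
river: ρ → (33,22,-30)
closes: descent 1, river 6
min |a| on river = 6

6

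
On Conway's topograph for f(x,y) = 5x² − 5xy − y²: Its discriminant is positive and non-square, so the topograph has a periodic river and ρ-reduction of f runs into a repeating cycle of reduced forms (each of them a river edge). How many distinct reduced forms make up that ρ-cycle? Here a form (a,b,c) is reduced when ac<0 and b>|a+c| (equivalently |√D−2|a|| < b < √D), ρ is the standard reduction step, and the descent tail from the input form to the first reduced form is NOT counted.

D = 45, ⌊√D⌋ = 6
descent: ρ → (-1,5,5)  [lands on river]
river: ρ → (5,5,-1)
ρ-cycle length = 2 (tail of 1 descent step not counted)

2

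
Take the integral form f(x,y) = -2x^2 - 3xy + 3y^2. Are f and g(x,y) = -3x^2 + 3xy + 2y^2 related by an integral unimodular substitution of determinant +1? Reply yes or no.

D₁ = 33, D₂ = 33
river cycle of f (length 4): (3, 3, -2), (-2, 5, 1), (1, 5, -2), (-2, 3, 3)
river cycle of g (length 4): (2, 5, -1), (-1, 5, 2), (2, 3, -3), (-3, 3, 2)
cycles differ ⇒ inequivalent

no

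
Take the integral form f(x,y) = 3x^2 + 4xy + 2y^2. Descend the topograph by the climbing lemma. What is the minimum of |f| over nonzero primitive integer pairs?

translate: b→-2 (≡4 mod 6), so (3,4,2)→(3,-2,1)
flip: (3,-2,1)→(1,2,3)
translate: b→0 (≡2 mod 2), so (1,2,3)→(1,0,2)
reduced (well bottom): (1,0,2) with a≤c, −a<b≤a
well minimum = a = 1

1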